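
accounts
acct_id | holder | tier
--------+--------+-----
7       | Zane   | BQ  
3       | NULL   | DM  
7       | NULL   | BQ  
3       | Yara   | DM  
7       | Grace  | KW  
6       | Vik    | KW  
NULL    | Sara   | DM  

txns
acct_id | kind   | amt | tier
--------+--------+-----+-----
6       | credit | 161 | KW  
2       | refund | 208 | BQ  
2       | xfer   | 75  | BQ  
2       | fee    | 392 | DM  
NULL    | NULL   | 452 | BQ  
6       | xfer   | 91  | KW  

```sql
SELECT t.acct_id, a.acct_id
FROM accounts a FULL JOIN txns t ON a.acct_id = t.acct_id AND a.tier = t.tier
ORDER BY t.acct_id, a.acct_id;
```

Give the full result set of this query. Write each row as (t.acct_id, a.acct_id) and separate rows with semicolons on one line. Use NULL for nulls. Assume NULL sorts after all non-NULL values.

(2, NULL); (2, NULL); (2, NULL); (6, 6); (6, 6); (NULL, 3); (NULL, 3); (NULL, 7); (NULL, 7); (NULL, 7); (NULL, NULL); (NULL, NULL)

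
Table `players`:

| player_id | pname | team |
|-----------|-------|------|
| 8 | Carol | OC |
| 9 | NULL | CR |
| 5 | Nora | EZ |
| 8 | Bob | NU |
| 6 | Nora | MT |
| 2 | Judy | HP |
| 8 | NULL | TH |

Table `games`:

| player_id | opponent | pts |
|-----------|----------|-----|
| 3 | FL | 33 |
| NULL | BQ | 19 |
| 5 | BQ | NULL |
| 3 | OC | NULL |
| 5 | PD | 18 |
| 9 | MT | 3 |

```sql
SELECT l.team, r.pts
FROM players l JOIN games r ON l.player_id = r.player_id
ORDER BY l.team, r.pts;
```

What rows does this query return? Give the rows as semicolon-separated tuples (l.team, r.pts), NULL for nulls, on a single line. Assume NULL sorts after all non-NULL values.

INNER JOIN keeps only pairs where the ON condition holds.
Matching on l.player_id = r.player_id. A NULL in a compared column never satisfies the condition.
- player_id=8: no matching r row, dropped.
- player_id=9: 1 matching r row(s), so 1 row(s) emitted.
- player_id=5: 2 matching r row(s), so 2 row(s) emitted.
- player_id=8: no matching r row, dropped.
- player_id=6: no matching r row, dropped.
- player_id=2: no matching r row, dropped.
- player_id=8: no matching r row, dropped.
After projecting and ordering:
l.team | r.pts
CR | 3
EZ | 18
EZ | NULL

(CR, 3); (EZ, 18); (EZ, NULL)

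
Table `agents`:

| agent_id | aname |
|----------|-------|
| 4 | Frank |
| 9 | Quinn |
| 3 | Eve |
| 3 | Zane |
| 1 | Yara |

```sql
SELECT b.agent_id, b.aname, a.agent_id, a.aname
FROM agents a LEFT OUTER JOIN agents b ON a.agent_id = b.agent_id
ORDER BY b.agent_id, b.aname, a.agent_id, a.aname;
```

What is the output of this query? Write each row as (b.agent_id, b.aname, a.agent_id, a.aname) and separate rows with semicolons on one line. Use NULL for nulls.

LEFT JOIN keeps every row from `agents a`; unmatched rows get NULL for `agents b`'s columns.
Matching on a.agent_id = b.agent_id.
- agent_id=4: 1 matching b row(s), so 1 row(s) emitted.
- agent_id=9: 1 matching b row(s), so 1 row(s) emitted.
- agent_id=3: 2 matching b row(s), so 2 row(s) emitted.
- agent_id=3: 2 matching b row(s), so 2 row(s) emitted.
- agent_id=1: 1 matching b row(s), so 1 row(s) emitted.
After projecting and ordering:
b.agent_id | b.aname | a.agent_id | a.aname
1 | Yara | 1 | Yara
3 | Eve | 3 | Eve
3 | Eve | 3 | Zane
3 | Zane | 3 | Eve
3 | Zane | 3 | Zane
4 | Frank | 4 | Frank
9 | Quinn | 9 | Quinn

(1, Yara, 1, Yara); (3, Eve, 3, Eve); (3, Eve, 3, Zane); (3, Zane, 3, Eve); (3, Zane, 3, Zane); (4, Frank, 4, Frank); (9, Quinn, 9, Quinn)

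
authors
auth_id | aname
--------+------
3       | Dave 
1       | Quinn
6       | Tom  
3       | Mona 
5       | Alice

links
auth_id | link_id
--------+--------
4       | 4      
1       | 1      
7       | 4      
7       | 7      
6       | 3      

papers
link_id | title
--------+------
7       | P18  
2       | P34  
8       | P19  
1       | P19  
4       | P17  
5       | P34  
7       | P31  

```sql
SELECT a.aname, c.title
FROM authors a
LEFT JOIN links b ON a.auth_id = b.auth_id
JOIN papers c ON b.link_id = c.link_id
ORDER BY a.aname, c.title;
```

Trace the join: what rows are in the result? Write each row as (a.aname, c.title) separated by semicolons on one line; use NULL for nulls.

Joins associate left-to-right: authors LEFT JOIN links on auth_id gives 5 intermediate row(s).
Then INNER JOIN `papers c` on link_id: keep only rows whose b.link_id appears in c.

(Quinn, P19)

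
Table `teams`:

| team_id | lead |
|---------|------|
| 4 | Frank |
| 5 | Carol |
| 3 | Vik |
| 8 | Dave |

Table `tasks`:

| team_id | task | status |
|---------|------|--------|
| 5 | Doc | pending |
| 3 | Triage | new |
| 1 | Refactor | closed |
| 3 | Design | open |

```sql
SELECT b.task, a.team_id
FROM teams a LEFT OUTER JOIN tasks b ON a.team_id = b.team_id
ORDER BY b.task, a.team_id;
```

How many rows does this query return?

5

LEFT JOIN keeps every row from `teams`; unmatched rows get NULL for `tasks`'s columns.
Matching on a.team_id = b.team_id.
- team_id=4: no b row matches, row kept with b columns NULL.
- team_id=5: 1 matching b row(s), so 1 row(s) emitted.
- team_id=3: 2 matching b row(s), so 2 row(s) emitted.
- team_id=8: no b row matches, row kept with b columns NULL.
Total: 3 matched + 2 padded = 5 rows.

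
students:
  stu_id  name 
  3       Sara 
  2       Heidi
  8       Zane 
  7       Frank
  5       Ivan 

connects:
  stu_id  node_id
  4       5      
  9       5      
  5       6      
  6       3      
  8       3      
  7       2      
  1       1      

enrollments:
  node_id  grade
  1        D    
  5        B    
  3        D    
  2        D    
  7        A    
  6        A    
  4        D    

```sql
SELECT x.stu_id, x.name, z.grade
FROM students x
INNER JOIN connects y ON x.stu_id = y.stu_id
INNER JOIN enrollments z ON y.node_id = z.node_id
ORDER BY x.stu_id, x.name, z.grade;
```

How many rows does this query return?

Evaluate left to right. First `students x INNER JOIN connects y` on stu_id: 3 row(s).
Then INNER JOIN `enrollments z` on node_id: keep only rows whose y.node_id appears in z.
Result: 3 row(s).

3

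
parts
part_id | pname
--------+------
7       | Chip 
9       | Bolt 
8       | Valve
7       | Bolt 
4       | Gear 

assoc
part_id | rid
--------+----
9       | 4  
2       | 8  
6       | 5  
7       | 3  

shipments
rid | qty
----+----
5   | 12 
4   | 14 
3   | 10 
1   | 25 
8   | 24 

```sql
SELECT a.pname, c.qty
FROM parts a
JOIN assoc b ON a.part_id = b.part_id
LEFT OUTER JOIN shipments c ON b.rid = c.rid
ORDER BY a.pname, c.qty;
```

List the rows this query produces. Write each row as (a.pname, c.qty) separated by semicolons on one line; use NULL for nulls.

Joins associate left-to-right: parts INNER JOIN assoc on part_id gives 3 intermediate row(s).
Then LEFT JOIN `shipments c` on rid: each of those 3 rows is kept; rows whose b.rid has no match in c get NULL for c's columns.

(Bolt, 10); (Bolt, 14); (Chip, 10)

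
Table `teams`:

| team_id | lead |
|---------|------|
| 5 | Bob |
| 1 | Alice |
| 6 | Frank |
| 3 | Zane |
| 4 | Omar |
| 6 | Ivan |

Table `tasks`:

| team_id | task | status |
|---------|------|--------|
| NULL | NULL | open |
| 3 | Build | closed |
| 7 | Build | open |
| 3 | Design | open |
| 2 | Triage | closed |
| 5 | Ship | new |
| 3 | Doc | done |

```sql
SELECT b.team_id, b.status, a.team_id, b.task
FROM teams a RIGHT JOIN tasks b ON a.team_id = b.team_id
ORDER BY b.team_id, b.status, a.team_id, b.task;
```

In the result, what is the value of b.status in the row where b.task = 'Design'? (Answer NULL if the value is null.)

open

RIGHT JOIN keeps every row from `tasks`; unmatched rows get NULL for `teams`'s columns.
Matching on a.team_id = b.team_id. A NULL in a compared column never satisfies the condition.
Matched pairs: 4; unmatched b rows kept: 3.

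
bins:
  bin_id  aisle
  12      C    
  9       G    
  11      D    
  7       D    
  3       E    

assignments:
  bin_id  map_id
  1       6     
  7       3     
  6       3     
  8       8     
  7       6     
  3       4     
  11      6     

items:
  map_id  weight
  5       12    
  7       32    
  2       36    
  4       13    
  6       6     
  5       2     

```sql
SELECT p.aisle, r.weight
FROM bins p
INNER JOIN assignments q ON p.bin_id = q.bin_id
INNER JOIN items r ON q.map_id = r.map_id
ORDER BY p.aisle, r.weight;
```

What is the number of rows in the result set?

3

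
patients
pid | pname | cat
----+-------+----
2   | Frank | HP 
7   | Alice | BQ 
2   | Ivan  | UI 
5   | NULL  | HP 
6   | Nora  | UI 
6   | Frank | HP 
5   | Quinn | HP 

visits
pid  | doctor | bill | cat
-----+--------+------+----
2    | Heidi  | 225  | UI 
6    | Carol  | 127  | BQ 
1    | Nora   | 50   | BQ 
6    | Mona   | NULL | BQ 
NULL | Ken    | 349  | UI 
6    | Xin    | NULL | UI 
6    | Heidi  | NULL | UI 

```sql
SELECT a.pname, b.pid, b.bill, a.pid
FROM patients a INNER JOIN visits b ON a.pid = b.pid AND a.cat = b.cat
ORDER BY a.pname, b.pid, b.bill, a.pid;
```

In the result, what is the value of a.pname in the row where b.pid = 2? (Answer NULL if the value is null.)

Ivan

INNER JOIN keeps only pairs where the ON condition holds.
Matching on a.pid = b.pid AND a.cat = b.cat. A NULL in a compared column never satisfies the condition.
- pid=2, cat=HP: no matching b row, dropped.
- pid=7, cat=BQ: no matching b row, dropped.
- pid=2, cat=UI: 1 matching b row(s), so 1 row(s) emitted.
- pid=5, cat=HP: no matching b row, dropped.
- pid=6, cat=UI: 2 matching b row(s), so 2 row(s) emitted.
- pid=6, cat=HP: no matching b row, dropped.
- pid=5, cat=HP: no matching b row, dropped.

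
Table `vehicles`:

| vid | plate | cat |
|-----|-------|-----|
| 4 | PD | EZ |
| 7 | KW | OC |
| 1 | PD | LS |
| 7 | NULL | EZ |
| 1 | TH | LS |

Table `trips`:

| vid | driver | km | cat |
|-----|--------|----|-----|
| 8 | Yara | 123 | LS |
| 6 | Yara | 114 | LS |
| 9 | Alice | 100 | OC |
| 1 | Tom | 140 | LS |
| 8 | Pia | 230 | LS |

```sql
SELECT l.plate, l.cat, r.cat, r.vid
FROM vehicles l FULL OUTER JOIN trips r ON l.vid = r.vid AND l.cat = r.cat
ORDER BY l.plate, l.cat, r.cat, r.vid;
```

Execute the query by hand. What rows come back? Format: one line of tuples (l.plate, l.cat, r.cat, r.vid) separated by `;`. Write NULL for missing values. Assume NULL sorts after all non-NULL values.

(KW, OC, NULL, NULL); (PD, EZ, NULL, NULL); (PD, LS, LS, 1); (TH, LS, LS, 1); (NULL, EZ, NULL, NULL); (NULL, NULL, LS, 6); (NULL, NULL, LS, 8); (NULL, NULL, LS, 8); (NULL, NULL, OC, 9)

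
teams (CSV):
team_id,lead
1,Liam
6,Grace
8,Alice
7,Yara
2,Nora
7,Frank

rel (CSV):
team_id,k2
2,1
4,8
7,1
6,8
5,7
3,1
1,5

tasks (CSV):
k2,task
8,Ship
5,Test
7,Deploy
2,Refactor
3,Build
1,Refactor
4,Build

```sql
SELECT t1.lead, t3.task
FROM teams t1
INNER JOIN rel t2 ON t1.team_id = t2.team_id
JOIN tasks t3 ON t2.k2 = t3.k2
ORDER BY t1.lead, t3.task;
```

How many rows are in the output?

5

Joins associate left-to-right: teams INNER JOIN rel on team_id gives 5 intermediate row(s).
Then INNER JOIN `tasks t3` on k2: keep only rows whose t2.k2 appears in t3.
Result: 5 row(s).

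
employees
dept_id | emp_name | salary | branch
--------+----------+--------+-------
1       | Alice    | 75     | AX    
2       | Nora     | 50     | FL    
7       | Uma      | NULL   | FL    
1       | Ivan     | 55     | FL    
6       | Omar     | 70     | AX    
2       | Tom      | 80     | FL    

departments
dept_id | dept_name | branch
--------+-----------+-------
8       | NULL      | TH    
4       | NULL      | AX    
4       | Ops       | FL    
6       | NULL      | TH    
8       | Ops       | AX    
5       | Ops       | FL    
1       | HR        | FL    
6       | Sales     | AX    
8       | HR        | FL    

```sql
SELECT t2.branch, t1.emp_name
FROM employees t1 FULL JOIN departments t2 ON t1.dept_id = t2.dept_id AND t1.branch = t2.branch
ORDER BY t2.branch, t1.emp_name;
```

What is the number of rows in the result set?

13

FULL OUTER JOIN keeps every row from both sides; unmatched rows get NULL for the other side's columns.
Matching on t1.dept_id = t2.dept_id AND t1.branch = t2.branch.
- t1[0] dept_id=1, branch=AX → no match; kept with NULLs on the t2 side.
- t1[1] dept_id=2, branch=FL → no match; kept with NULLs on the t2 side.
- t1[2] dept_id=7, branch=FL → no match; kept with NULLs on the t2 side.
- t1[3] dept_id=1, branch=FL → 1 match(es) in t2 → 1 row(s).
- t1[4] dept_id=6, branch=AX → 1 match(es) in t2 → 1 row(s).
- t1[5] dept_id=2, branch=FL → no match; kept with NULLs on the t2 side.
- 7 row(s) from t2 found no t1 partner → padded with NULL.
Total: 2 matched + 11 padded = 13 rows.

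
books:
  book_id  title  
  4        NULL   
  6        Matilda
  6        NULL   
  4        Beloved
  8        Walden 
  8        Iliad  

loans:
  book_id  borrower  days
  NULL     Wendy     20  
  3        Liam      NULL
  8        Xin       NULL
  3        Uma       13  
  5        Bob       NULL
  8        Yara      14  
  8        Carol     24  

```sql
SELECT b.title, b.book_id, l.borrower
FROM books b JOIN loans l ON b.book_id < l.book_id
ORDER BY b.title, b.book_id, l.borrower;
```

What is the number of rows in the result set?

INNER JOIN keeps only pairs where the ON condition holds.
Matching on b.book_id < l.book_id. A NULL in a compared column never satisfies the condition.
- b[0] book_id=4 → 4 match(es) in l → 4 row(s).
- b[1] book_id=6 → 3 match(es) in l → 3 row(s).
- b[2] book_id=6 → 3 match(es) in l → 3 row(s).
- b[3] book_id=4 → 4 match(es) in l → 4 row(s).
- b[4] book_id=8 → no match; dropped.
- b[5] book_id=8 → no match; dropped.
Total: 14 rows.

14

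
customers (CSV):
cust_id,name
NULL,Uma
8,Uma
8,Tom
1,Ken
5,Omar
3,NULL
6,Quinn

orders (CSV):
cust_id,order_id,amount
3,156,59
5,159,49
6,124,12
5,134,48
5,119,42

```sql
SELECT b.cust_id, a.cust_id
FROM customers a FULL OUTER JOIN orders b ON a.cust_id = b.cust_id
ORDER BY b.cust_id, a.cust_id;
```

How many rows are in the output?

9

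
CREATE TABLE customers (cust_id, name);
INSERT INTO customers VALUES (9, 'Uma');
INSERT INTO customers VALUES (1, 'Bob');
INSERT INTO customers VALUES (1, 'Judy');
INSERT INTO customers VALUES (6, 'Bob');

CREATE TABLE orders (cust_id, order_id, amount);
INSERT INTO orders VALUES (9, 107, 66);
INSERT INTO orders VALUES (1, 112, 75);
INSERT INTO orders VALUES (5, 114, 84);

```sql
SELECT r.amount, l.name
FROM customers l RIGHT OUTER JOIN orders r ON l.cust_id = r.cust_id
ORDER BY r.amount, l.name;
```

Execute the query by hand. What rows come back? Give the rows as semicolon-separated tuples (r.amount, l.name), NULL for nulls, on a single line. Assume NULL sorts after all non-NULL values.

(66, Uma); (75, Bob); (75, Judy); (84, NULL)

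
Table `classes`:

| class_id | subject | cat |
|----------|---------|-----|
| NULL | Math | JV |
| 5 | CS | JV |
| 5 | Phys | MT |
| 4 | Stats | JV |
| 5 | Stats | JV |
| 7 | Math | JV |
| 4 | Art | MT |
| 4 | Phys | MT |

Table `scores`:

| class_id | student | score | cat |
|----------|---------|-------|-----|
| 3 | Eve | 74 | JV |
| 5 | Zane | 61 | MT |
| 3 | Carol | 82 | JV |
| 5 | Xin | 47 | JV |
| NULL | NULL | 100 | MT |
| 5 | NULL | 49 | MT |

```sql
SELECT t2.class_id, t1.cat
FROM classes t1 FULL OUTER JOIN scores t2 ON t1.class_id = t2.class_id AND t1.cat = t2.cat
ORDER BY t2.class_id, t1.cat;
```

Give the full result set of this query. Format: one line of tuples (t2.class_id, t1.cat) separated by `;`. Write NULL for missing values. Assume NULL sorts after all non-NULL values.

(3, NULL); (3, NULL); (5, JV); (5, JV); (5, MT); (5, MT); (NULL, JV); (NULL, JV); (NULL, JV); (NULL, MT); (NULL, MT); (NULL, NULL)

FULL OUTER JOIN keeps every row from both sides; unmatched rows get NULL for the other side's columns.
Matching on t1.class_id = t2.class_id AND t1.cat = t2.cat. A NULL in a compared column never satisfies the condition.
- class_id=NULL, cat=JV: no t2 row matches, row kept with t2 columns NULL.
- class_id=5, cat=JV: 1 matching t2 row(s), so 1 row(s) emitted.
- class_id=5, cat=MT: 2 matching t2 row(s), so 2 row(s) emitted.
- class_id=4, cat=JV: no t2 row matches, row kept with t2 columns NULL.
- class_id=5, cat=JV: 1 matching t2 row(s), so 1 row(s) emitted.
- class_id=7, cat=JV: no t2 row matches, row kept with t2 columns NULL.
- class_id=4, cat=MT: no t2 row matches, row kept with t2 columns NULL.
- class_id=4, cat=MT: no t2 row matches, row kept with t2 columns NULL.
- 3 row(s) from t2 found no t1 partner → padded with NULL.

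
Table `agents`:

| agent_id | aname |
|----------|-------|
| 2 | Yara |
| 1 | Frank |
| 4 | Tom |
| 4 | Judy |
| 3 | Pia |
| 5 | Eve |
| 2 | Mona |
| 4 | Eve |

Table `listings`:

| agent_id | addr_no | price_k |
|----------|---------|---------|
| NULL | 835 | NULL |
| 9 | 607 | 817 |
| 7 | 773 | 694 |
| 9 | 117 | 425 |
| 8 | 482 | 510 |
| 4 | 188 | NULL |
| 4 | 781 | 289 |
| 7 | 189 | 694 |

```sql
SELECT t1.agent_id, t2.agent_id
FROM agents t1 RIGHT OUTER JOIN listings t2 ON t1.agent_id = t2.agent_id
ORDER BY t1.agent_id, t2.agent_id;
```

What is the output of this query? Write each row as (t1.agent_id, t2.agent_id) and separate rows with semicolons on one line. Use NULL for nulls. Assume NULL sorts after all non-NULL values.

RIGHT JOIN keeps every row from `listings`; unmatched rows get NULL for `agents`'s columns.
Matching on t1.agent_id = t2.agent_id. A NULL in a compared column never satisfies the condition.
Matched pairs: 6; unmatched t2 rows kept: 6.

(4, 4); (4, 4); (4, 4); (4, 4); (4, 4); (4, 4); (NULL, 7); (NULL, 7); (NULL, 8); (NULL, 9); (NULL, 9); (NULL, NULL)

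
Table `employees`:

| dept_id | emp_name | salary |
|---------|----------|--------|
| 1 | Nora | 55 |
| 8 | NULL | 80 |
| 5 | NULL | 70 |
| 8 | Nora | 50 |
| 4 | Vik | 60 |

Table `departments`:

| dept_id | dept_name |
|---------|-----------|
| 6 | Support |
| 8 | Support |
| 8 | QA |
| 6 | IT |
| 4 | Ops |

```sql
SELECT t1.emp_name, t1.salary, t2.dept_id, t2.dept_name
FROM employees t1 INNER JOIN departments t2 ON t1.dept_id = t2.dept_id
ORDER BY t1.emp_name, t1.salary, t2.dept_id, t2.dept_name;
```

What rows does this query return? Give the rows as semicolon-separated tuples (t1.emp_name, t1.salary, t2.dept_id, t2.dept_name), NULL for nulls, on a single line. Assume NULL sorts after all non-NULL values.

INNER JOIN keeps only pairs where the ON condition holds.
Matching on t1.dept_id = t2.dept_id.
Matched pairs: 5.

(Nora, 50, 8, QA); (Nora, 50, 8, Support); (Vik, 60, 4, Ops); (NULL, 80, 8, QA); (NULL, 80, 8, Support)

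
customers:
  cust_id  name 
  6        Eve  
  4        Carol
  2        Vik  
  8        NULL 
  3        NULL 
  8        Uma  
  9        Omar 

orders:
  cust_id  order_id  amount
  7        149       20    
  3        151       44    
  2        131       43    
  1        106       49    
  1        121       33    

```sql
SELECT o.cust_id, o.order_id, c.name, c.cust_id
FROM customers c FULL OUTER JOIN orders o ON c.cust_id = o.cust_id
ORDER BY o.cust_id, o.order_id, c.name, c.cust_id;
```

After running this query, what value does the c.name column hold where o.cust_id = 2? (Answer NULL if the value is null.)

Vik

FULL OUTER JOIN keeps every row from both sides; unmatched rows get NULL for the other side's columns.
Matching on c.cust_id = o.cust_id.
- cust_id=6: no o row matches, row kept with o columns NULL.
- cust_id=4: no o row matches, row kept with o columns NULL.
- cust_id=2: 1 matching o row(s), so 1 row(s) emitted.
- cust_id=8: no o row matches, row kept with o columns NULL.
- cust_id=3: 1 matching o row(s), so 1 row(s) emitted.
- cust_id=8: no o row matches, row kept with o columns NULL.
- cust_id=9: no o row matches, row kept with o columns NULL.
- plus 3 unmatched o row(s), each kept with NULL c columns.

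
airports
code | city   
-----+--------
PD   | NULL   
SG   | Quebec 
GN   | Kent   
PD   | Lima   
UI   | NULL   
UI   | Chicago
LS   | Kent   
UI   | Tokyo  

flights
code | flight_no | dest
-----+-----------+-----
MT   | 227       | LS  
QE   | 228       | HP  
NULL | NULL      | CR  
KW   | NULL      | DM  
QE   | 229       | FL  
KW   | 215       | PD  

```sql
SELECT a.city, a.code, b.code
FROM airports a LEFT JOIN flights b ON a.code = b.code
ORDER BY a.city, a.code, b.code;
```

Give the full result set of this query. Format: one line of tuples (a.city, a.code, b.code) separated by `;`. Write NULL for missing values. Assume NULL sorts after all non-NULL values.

LEFT JOIN keeps every row from `airports`; unmatched rows get NULL for `flights`'s columns.
Matching on a.code = b.code. A NULL in a compared column never satisfies the condition.
- a[0] code=PD → no match; kept with NULLs on the b side.
- a[1] code=SG → no match; kept with NULLs on the b side.
- a[2] code=GN → no match; kept with NULLs on the b side.
- a[3] code=PD → no match; kept with NULLs on the b side.
- a[4] code=UI → no match; kept with NULLs on the b side.
- a[5] code=UI → no match; kept with NULLs on the b side.
- a[6] code=LS → no match; kept with NULLs on the b side.
- a[7] code=UI → no match; kept with NULLs on the b side.
After projecting and ordering:
a.city | a.code | b.code
Chicago | UI | NULL
Kent | GN | NULL
Kent | LS | NULL
Lima | PD | NULL
Quebec | SG | NULL
Tokyo | UI | NULL
NULL | PD | NULL
NULL | UI | NULL

(Chicago, UI, NULL); (Kent, GN, NULL); (Kent, LS, NULL); (Lima, PD, NULL); (Quebec, SG, NULL); (Tokyo, UI, NULL); (NULL, PD, NULL); (NULL, UI, NULL)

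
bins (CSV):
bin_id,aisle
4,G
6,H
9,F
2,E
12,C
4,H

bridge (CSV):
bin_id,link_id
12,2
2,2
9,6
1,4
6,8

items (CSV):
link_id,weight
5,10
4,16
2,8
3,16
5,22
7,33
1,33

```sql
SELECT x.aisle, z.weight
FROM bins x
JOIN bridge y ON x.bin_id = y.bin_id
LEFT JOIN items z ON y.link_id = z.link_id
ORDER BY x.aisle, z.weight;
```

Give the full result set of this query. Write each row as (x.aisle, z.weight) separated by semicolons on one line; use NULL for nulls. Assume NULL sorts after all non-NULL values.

Evaluate left to right. First `bins x INNER JOIN bridge y` on bin_id: 4 row(s).
Then LEFT JOIN `items z` on link_id: each of those 4 rows is kept; rows whose y.link_id has no match in z get NULL for z's columns.

(C, 8); (E, 8); (F, NULL); (H, NULL)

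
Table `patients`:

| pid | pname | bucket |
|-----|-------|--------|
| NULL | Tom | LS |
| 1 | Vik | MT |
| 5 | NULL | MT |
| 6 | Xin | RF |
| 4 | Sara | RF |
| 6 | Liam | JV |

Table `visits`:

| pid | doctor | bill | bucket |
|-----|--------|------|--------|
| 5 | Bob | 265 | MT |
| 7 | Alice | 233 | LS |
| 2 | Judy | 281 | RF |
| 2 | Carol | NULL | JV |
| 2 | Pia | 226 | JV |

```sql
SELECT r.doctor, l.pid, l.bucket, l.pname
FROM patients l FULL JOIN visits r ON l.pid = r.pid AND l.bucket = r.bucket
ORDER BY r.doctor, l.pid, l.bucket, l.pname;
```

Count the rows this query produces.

10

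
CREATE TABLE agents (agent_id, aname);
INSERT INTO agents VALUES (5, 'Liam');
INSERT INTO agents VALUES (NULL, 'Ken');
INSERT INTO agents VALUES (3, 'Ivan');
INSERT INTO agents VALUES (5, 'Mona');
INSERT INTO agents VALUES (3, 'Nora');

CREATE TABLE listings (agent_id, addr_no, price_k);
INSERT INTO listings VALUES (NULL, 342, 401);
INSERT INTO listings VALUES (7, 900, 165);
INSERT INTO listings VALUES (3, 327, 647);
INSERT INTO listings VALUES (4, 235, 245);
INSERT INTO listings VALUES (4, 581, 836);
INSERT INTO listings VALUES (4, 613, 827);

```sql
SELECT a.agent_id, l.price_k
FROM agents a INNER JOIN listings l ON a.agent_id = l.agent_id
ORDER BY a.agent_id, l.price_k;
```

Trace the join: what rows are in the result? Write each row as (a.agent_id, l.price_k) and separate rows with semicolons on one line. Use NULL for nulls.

(3, 647); (3, 647)

INNER JOIN keeps only pairs where the ON condition holds.
Matching on a.agent_id = l.agent_id. A NULL in a compared column never satisfies the condition.
Matched pairs: 2.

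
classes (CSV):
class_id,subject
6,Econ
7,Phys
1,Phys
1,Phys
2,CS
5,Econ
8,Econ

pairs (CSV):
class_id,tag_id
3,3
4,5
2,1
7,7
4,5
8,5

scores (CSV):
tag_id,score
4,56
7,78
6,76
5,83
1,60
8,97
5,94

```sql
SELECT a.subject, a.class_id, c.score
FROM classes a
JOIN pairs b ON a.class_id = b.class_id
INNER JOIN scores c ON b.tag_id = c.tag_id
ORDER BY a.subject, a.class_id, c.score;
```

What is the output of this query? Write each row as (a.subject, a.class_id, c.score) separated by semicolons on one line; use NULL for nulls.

(CS, 2, 60); (Econ, 8, 83); (Econ, 8, 94); (Phys, 7, 78)

Step 1 — a INNER JOIN b on class_id → 3 row(s).
Then INNER JOIN `scores c` on tag_id: keep only rows whose b.tag_id appears in c.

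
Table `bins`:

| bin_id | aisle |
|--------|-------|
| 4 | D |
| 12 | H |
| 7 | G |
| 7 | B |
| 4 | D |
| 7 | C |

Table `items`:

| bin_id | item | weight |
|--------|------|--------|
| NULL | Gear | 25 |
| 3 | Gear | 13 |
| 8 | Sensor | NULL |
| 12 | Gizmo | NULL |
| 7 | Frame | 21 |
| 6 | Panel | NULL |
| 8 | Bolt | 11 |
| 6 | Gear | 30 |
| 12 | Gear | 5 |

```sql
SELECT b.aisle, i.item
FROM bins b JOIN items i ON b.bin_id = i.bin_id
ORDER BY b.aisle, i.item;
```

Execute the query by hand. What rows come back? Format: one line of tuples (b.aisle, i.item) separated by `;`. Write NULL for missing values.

(B, Frame); (C, Frame); (G, Frame); (H, Gear); (H, Gizmo)

INNER JOIN keeps only pairs where the ON condition holds.
Matching on b.bin_id = i.bin_id. A NULL in a compared column never satisfies the condition.
- b row (bin_id=4): no match → dropped.
- b row (bin_id=12): matches 2 i row(s) → 2 output row(s).
- b row (bin_id=7): matches 1 i row(s) → 1 output row(s).
- b row (bin_id=7): matches 1 i row(s) → 1 output row(s).
- b row (bin_id=4): no match → dropped.
- b row (bin_id=7): matches 1 i row(s) → 1 output row(s).
After projecting and ordering:
b.aisle | i.item
B | Frame
C | Frame
G | Frame
H | Gear
H | Gizmo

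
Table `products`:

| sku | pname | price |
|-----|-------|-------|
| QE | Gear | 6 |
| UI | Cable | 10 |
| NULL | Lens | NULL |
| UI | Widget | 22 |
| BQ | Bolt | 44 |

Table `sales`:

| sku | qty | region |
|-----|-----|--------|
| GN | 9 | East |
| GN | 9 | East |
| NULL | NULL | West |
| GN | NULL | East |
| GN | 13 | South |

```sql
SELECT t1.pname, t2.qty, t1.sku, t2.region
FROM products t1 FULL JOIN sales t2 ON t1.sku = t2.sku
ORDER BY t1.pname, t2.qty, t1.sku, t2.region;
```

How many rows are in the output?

10

FULL OUTER JOIN keeps every row from both sides; unmatched rows get NULL for the other side's columns.
Matching on t1.sku = t2.sku. A NULL in a compared column never satisfies the condition.
- sku=QE: no t2 row matches, row kept with t2 columns NULL.
- sku=UI: no t2 row matches, row kept with t2 columns NULL.
- sku=NULL: no t2 row matches, row kept with t2 columns NULL.
- sku=UI: no t2 row matches, row kept with t2 columns NULL.
- sku=BQ: no t2 row matches, row kept with t2 columns NULL.
- 5 row(s) from t2 found no t1 partner → padded with NULL.
Total: 0 matched + 10 padded = 10 rows.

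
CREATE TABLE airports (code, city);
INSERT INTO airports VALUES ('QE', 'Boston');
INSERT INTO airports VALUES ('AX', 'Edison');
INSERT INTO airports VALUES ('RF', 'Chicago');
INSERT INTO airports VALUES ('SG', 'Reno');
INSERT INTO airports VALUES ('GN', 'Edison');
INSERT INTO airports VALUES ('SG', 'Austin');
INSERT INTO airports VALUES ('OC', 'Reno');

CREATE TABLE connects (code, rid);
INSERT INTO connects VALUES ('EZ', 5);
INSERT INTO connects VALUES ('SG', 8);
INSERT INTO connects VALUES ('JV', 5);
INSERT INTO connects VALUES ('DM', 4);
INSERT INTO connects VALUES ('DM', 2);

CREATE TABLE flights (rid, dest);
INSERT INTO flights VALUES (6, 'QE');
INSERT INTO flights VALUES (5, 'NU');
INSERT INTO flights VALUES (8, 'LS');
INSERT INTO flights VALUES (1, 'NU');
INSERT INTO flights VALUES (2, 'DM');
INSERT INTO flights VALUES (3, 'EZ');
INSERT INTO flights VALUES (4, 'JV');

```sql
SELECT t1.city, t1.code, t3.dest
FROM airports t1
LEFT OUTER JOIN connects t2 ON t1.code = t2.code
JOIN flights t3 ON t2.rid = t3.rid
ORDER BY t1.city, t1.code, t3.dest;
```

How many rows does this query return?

2

Step 1 — t1 LEFT JOIN t2 on code → 7 row(s).
Then INNER JOIN `flights t3` on rid: keep only rows whose t2.rid appears in t3.
Result: 2 row(s).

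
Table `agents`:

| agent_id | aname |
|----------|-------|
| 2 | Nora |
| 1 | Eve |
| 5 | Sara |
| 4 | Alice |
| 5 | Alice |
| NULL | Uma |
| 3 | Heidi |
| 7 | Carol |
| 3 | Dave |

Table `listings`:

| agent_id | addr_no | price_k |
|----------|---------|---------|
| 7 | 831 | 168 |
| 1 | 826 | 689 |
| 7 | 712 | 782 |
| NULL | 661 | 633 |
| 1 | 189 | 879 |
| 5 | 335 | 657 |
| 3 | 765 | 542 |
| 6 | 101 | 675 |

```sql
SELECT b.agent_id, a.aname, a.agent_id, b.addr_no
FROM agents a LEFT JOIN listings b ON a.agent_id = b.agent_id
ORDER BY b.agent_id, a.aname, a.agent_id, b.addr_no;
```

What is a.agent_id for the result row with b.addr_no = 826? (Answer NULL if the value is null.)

1

LEFT JOIN keeps every row from `agents`; unmatched rows get NULL for `listings`'s columns.
Matching on a.agent_id = b.agent_id. A NULL in a compared column never satisfies the condition.
- a row (agent_id=2): no match → kept, b columns NULL.
- a row (agent_id=1): matches 2 b row(s) → 2 output row(s).
- a row (agent_id=5): matches 1 b row(s) → 1 output row(s).
- a row (agent_id=4): no match → kept, b columns NULL.
- a row (agent_id=5): matches 1 b row(s) → 1 output row(s).
- a row (agent_id=NULL): no match → kept, b columns NULL.
- a row (agent_id=3): matches 1 b row(s) → 1 output row(s).
- a row (agent_id=7): matches 2 b row(s) → 2 output row(s).
- a row (agent_id=3): matches 1 b row(s) → 1 output row(s).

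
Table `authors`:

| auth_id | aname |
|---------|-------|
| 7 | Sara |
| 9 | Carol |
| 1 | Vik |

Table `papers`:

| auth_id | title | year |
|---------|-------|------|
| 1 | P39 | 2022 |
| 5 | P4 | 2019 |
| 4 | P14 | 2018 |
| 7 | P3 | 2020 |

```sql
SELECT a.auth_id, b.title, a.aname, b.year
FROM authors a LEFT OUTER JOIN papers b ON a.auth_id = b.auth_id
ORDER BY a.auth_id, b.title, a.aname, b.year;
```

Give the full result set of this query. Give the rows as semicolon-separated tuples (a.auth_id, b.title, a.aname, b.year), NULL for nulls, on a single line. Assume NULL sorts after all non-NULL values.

LEFT JOIN keeps every row from `authors`; unmatched rows get NULL for `papers`'s columns.
Matching on a.auth_id = b.auth_id.
- a[0] auth_id=7 → 1 match(es) in b → 1 row(s).
- a[1] auth_id=9 → no match; kept with NULLs on the b side.
- a[2] auth_id=1 → 1 match(es) in b → 1 row(s).
After projecting and ordering:
a.auth_id | b.title | a.aname | b.year
1 | P39 | Vik | 2022
7 | P3 | Sara | 2020
9 | NULL | Carol | NULL

(1, P39, Vik, 2022); (7, P3, Sara, 2020); (9, NULL, Carol, NULL)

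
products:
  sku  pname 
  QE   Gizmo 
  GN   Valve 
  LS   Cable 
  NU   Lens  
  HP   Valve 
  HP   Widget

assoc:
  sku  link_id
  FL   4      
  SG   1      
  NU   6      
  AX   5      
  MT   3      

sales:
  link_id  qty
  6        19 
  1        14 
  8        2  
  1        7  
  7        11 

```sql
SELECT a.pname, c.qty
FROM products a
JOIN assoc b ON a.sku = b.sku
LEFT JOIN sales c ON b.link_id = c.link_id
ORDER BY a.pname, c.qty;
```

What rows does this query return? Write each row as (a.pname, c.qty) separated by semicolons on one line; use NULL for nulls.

(Lens, 19)

Evaluate left to right. First `products a INNER JOIN assoc b` on sku: 1 row(s).
Then LEFT JOIN `sales c` on link_id: each of those 1 rows is kept; rows whose b.link_id has no match in c get NULL for c's columns.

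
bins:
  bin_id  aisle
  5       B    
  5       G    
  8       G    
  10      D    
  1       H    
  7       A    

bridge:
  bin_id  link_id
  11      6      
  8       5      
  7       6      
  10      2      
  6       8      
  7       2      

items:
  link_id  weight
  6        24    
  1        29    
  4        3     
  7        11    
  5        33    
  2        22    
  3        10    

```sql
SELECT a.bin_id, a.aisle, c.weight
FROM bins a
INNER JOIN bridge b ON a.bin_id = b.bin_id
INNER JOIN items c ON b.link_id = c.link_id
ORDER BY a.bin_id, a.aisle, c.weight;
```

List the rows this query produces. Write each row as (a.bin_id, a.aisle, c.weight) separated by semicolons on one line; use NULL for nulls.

(7, A, 22); (7, A, 24); (8, G, 33); (10, D, 22)

Step 1 — a INNER JOIN b on bin_id → 4 row(s).
Then INNER JOIN `items c` on link_id: keep only rows whose b.link_id appears in c.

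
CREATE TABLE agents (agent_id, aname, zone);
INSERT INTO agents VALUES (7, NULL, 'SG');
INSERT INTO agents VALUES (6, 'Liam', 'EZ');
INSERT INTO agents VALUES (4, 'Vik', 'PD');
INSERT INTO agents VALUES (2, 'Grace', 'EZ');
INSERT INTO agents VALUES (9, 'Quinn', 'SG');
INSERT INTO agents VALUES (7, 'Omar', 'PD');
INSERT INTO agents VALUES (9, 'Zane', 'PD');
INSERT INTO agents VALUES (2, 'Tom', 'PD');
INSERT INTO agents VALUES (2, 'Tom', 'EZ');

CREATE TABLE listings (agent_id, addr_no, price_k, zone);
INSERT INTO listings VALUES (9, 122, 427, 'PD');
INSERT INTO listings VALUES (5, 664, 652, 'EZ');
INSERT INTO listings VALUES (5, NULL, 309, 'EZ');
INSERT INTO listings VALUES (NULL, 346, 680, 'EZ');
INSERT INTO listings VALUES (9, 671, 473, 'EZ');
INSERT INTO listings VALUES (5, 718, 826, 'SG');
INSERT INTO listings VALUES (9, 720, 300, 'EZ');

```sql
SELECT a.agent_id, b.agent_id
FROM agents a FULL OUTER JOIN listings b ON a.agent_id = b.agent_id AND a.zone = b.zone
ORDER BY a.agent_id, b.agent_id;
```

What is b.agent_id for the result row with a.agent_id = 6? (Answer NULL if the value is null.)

NULL

FULL OUTER JOIN keeps every row from both sides; unmatched rows get NULL for the other side's columns.
Matching on a.agent_id = b.agent_id AND a.zone = b.zone. A NULL in a compared column never satisfies the condition.
- a row (agent_id=7, zone=SG): no match → kept, b columns NULL.
- a row (agent_id=6, zone=EZ): no match → kept, b columns NULL.
- a row (agent_id=4, zone=PD): no match → kept, b columns NULL.
- a row (agent_id=2, zone=EZ): no match → kept, b columns NULL.
- a row (agent_id=9, zone=SG): no match → kept, b columns NULL.
- a row (agent_id=7, zone=PD): no match → kept, b columns NULL.
- a row (agent_id=9, zone=PD): matches 1 b row(s) → 1 output row(s).
- a row (agent_id=2, zone=PD): no match → kept, b columns NULL.
- a row (agent_id=2, zone=EZ): no match → kept, b columns NULL.
- plus 6 unmatched b row(s), each kept with NULL a columns.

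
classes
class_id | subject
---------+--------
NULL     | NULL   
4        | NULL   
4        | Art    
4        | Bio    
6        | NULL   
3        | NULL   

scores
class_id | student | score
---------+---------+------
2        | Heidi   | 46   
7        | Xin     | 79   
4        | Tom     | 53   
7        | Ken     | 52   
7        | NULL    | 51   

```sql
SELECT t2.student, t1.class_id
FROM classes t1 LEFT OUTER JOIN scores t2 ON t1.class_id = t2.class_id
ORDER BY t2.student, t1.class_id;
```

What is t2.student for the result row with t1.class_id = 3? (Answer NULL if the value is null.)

NULL

LEFT JOIN keeps every row from `classes`; unmatched rows get NULL for `scores`'s columns.
Matching on t1.class_id = t2.class_id. A NULL in a compared column never satisfies the condition.
- t1[0] class_id=NULL → no match; kept with NULLs on the t2 side.
- t1[1] class_id=4 → 1 match(es) in t2 → 1 row(s).
- t1[2] class_id=4 → 1 match(es) in t2 → 1 row(s).
- t1[3] class_id=4 → 1 match(es) in t2 → 1 row(s).
- t1[4] class_id=6 → no match; kept with NULLs on the t2 side.
- t1[5] class_id=3 → no match; kept with NULLs on the t2 side.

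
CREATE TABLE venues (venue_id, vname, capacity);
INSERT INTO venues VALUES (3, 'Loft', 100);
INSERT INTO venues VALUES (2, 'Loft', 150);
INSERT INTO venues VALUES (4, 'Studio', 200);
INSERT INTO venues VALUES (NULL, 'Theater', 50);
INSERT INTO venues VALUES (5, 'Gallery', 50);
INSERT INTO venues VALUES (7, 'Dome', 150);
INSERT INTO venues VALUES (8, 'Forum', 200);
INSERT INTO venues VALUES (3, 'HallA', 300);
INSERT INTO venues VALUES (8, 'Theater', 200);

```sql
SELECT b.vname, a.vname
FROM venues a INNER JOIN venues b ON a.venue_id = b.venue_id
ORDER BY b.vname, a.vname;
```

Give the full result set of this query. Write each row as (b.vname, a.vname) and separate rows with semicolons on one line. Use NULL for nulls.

(Dome, Dome); (Forum, Forum); (Forum, Theater); (Gallery, Gallery); (HallA, HallA); (HallA, Loft); (Loft, HallA); (Loft, Loft); (Loft, Loft); (Studio, Studio); (Theater, Forum); (Theater, Theater)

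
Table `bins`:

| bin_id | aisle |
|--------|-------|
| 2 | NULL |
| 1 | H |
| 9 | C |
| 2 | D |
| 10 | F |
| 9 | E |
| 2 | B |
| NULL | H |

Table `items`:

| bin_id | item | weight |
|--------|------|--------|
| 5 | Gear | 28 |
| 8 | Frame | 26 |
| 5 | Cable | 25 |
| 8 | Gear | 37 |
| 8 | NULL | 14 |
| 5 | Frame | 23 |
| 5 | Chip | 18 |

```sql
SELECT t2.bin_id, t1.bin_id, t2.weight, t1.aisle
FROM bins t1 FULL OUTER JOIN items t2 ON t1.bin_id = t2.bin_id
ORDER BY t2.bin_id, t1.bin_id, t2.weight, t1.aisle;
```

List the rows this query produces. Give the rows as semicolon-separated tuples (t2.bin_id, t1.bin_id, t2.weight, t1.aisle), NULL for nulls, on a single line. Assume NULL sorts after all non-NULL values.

(5, NULL, 18, NULL); (5, NULL, 23, NULL); (5, NULL, 25, NULL); (5, NULL, 28, NULL); (8, NULL, 14, NULL); (8, NULL, 26, NULL); (8, NULL, 37, NULL); (NULL, 1, NULL, H); (NULL, 2, NULL, B); (NULL, 2, NULL, D); (NULL, 2, NULL, NULL); (NULL, 9, NULL, C); (NULL, 9, NULL, E); (NULL, 10, NULL, F); (NULL, NULL, NULL, H)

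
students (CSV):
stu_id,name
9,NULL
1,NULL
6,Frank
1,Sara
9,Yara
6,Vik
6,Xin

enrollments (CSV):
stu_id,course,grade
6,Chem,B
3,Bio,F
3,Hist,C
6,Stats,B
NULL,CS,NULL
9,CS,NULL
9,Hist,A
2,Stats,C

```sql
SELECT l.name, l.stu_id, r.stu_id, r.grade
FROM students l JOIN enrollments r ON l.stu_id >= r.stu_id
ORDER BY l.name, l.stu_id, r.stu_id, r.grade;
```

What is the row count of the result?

INNER JOIN keeps only pairs where the ON condition holds.
Matching on l.stu_id >= r.stu_id. A NULL in a compared column never satisfies the condition.
Matched pairs: 29.
Total: 29 rows.

29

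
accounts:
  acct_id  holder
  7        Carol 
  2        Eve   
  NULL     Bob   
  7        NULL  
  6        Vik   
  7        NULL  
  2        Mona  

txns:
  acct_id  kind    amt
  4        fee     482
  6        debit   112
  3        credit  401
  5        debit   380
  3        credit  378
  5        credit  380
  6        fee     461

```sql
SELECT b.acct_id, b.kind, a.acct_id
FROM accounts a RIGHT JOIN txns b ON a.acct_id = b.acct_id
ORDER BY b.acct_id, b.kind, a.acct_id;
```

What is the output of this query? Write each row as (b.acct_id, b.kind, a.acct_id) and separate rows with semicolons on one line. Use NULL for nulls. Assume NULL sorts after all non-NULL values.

(3, credit, NULL); (3, credit, NULL); (4, fee, NULL); (5, credit, NULL); (5, debit, NULL); (6, debit, 6); (6, fee, 6)

RIGHT JOIN keeps every row from `txns`; unmatched rows get NULL for `accounts`'s columns.
Matching on a.acct_id = b.acct_id. A NULL in a compared column never satisfies the condition.
Matched pairs: 2; unmatched b rows kept: 5.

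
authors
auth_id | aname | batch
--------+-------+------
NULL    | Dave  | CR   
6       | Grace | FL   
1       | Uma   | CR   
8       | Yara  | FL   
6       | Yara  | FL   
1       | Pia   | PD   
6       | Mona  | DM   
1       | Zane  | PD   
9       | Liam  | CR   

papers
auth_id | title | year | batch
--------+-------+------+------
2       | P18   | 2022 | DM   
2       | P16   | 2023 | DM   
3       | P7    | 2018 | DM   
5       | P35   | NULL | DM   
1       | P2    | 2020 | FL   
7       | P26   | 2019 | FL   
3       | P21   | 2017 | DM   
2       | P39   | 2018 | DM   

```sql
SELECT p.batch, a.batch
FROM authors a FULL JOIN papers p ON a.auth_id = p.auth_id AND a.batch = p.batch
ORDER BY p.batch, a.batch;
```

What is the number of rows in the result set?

17

FULL OUTER JOIN keeps every row from both sides; unmatched rows get NULL for the other side's columns.
Matching on a.auth_id = p.auth_id AND a.batch = p.batch. A NULL in a compared column never satisfies the condition.
- a row (auth_id=NULL, batch=CR): no match → kept, p columns NULL.
- a row (auth_id=6, batch=FL): no match → kept, p columns NULL.
- a row (auth_id=1, batch=CR): no match → kept, p columns NULL.
- a row (auth_id=8, batch=FL): no match → kept, p columns NULL.
- a row (auth_id=6, batch=FL): no match → kept, p columns NULL.
- a row (auth_id=1, batch=PD): no match → kept, p columns NULL.
- a row (auth_id=6, batch=DM): no match → kept, p columns NULL.
- a row (auth_id=1, batch=PD): no match → kept, p columns NULL.
- a row (auth_id=9, batch=CR): no match → kept, p columns NULL.
- 8 row(s) from p found no a partner → padded with NULL.
Total: 0 matched + 17 padded = 17 rows.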